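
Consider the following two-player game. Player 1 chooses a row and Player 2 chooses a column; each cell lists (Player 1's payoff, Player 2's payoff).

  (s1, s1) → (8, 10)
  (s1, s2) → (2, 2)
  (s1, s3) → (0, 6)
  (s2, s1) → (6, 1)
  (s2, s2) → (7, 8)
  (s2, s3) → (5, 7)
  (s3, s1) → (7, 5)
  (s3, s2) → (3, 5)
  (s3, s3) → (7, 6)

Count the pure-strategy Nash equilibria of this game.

Both s1: Player 1 gets 8 (best alternative 7); Player 2 gets 10 (best alternative 6). Neither deviates — NE.
Both s2: Player 1 gets 7 (best alternative 3); Player 2 gets 8 (best alternative 7). Neither deviates — NE.
Both s3: Player 1 gets 7 (best alternative 5); Player 2 gets 6 (best alternative 5). Neither deviates — NE.
(s2, s1) is not a NE: Player 1 would switch to s1 (8 > 6).
No other cell survives both best-response checks, so there are 3 pure NE.

3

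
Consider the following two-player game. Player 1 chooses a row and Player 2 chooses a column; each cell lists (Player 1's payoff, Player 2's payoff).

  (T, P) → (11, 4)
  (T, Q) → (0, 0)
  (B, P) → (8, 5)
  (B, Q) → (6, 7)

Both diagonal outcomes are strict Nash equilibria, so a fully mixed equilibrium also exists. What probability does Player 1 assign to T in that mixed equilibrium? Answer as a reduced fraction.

Player 1's mix p on T must make Player 2 indifferent between P and Q.
Player 2's payoff from P: 4p + 5(1−p). From Q: 0p + 7(1−p).
Set equal: 4p = 2(1−p) → p = 2/6 = 1/3.

1/3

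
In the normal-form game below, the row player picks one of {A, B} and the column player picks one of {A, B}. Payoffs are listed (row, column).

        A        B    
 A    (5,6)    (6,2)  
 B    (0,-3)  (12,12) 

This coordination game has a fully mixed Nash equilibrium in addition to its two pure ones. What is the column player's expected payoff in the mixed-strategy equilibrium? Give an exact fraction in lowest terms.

78/19

The row player mixes with probability p on A, chosen so the column player is indifferent: 6p + (-3)(1−p) = 2p + 12(1−p) gives p = 15/19.
The column player's expected payoff is 6·15/19 + (-3)·4/19 = 78/19.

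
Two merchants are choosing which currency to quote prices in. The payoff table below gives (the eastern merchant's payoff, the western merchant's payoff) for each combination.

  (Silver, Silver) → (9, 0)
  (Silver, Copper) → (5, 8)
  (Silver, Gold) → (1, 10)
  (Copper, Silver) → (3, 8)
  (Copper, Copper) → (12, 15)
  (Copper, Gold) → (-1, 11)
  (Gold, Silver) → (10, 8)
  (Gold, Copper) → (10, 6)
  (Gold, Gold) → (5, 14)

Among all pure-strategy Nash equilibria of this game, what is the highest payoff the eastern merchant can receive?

12

Both Copper is a pure NE (the eastern merchant: 12 ≥ 10; the western merchant: 15 ≥ 11). The eastern merchant gets 12.
Both Gold is a pure NE (the eastern merchant: 5 ≥ 1; the western merchant: 14 ≥ 8). The eastern merchant gets 5.
Every other cell has a profitable deviation for at least one player. Highest of {12, 5} is 12.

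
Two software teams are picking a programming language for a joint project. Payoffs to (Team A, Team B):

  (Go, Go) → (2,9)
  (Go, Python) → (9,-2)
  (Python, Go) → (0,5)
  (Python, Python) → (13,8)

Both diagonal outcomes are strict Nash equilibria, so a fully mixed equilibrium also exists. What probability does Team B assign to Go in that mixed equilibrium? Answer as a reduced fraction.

2/3

Team B's mix q on Go must make Team A indifferent between Go and Python.
Team A's payoff from Go: 2q + 9(1−q). From Python: 0q + 13(1−q).
Set equal: 2q = 4(1−q) → q = 4/6 = 2/3.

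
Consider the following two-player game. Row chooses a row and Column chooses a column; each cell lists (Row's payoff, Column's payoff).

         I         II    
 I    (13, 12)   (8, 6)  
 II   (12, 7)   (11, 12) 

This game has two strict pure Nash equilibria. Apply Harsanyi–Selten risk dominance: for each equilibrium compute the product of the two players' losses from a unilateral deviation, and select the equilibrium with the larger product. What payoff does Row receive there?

At both I: Row loses 13 − 12 = 1 by deviating; Column loses 12 − 6 = 6. Product = 1·6 = 6.
At both II: Row loses 11 − 8 = 3 by deviating; Column loses 12 − 7 = 5. Product = 3·5 = 15.
15 > 6, so both II is risk-dominant. Row's payoff there is 11.

11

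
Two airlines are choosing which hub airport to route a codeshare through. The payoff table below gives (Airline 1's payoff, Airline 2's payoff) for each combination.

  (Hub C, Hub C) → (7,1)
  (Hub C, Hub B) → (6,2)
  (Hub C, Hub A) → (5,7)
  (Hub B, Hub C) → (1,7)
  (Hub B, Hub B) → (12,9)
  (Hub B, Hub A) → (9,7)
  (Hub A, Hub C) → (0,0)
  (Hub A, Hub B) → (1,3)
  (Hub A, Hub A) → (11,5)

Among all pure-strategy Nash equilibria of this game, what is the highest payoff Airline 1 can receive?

Both Hub B is a pure NE (Airline 1: 12 ≥ 6; Airline 2: 9 ≥ 7). Airline 1 gets 12.
Both Hub A is a pure NE (Airline 1: 11 ≥ 9; Airline 2: 5 ≥ 3). Airline 1 gets 11.
Every other cell has a profitable deviation for at least one player. Highest of {12, 11} is 12.

12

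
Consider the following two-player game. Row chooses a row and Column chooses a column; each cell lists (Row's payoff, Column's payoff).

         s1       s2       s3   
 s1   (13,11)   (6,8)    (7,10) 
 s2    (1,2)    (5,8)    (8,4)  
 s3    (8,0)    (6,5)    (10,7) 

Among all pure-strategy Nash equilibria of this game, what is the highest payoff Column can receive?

11

Both s1 is a pure NE (Row: 13 ≥ 8; Column: 11 ≥ 10). Column gets 11.
Both s3 is a pure NE (Row: 10 ≥ 8; Column: 7 ≥ 5). Column gets 7.
Every other cell has a profitable deviation for at least one player. Highest of {11, 7} is 11.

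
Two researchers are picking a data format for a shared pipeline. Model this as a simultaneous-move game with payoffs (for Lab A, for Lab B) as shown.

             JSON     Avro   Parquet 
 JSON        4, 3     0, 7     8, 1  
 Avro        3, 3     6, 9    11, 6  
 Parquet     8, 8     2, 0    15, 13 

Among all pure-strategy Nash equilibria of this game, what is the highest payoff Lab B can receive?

13

Both Avro is a pure NE (Lab A: 6 ≥ 2; Lab B: 9 ≥ 6). Lab B gets 9.
Both Parquet is a pure NE (Lab A: 15 ≥ 11; Lab B: 13 ≥ 8). Lab B gets 13.
Every other cell has a profitable deviation for at least one player. Highest of {9, 13} is 13.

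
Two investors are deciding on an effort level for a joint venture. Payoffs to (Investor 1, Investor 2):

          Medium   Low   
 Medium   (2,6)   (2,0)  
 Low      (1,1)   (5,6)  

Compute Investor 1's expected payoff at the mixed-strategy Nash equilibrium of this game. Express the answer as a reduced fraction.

2

Investor 2 mixes with probability q on Medium, chosen so Investor 1 is indifferent: 2q + 2(1−q) = 1q + 5(1−q) gives q = 3/4.
Investor 1's expected payoff (from either row, since indifferent) is 2·3/4 + 2·1/4 = 2.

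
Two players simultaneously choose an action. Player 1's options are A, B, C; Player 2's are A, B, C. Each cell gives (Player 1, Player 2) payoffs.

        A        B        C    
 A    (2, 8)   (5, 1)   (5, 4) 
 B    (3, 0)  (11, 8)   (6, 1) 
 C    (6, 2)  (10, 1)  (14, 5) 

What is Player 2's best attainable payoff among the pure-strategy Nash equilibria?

8

Both B is a pure NE (Player 1: 11 ≥ 10; Player 2: 8 ≥ 1). Player 2 gets 8.
Both C is a pure NE (Player 1: 14 ≥ 6; Player 2: 5 ≥ 2). Player 2 gets 5.
Every other cell has a profitable deviation for at least one player. Highest of {8, 5} is 8.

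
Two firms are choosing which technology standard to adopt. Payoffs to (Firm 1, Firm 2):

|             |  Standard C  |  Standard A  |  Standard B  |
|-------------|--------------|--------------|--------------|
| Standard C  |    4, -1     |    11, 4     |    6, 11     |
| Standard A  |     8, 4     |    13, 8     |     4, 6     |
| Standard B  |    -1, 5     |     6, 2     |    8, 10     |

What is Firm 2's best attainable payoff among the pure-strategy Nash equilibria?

10

Both Standard A is a pure NE (Firm 1: 13 ≥ 11; Firm 2: 8 ≥ 6). Firm 2 gets 8.
Both Standard B is a pure NE (Firm 1: 8 ≥ 6; Firm 2: 10 ≥ 5). Firm 2 gets 10.
Every other cell has a profitable deviation for at least one player. Highest of {8, 10} is 10.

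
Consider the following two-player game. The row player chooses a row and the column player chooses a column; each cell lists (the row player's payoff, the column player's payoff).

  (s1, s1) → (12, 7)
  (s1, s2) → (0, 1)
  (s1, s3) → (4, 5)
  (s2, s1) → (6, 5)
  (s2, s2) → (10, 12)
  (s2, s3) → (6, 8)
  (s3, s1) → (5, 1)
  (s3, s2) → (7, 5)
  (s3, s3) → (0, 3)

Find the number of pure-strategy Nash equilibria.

2

Both s1: the row player gets 12 (best alternative 6); the column player gets 7 (best alternative 5). Neither deviates — NE.
Both s2: the row player gets 10 (best alternative 7); the column player gets 12 (best alternative 8). Neither deviates — NE.
Both s3 is not a NE: the row player would switch to s2 (6 > 0).
No other cell survives both best-response checks, so there are 2 pure NE.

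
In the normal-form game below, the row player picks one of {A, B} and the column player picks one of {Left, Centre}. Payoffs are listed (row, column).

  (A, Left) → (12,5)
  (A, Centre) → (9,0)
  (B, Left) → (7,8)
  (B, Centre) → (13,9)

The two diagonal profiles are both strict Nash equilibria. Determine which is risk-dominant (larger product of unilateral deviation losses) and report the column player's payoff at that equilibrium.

5

At (A, Left): the row player loses 12 − 7 = 5 by deviating; the column player loses 5 − 0 = 5. Product = 5·5 = 25.
At (B, Centre): the row player loses 13 − 9 = 4 by deviating; the column player loses 9 − 8 = 1. Product = 4·1 = 4.
25 > 4, so (A, Left) is risk-dominant. The column player's payoff there is 5.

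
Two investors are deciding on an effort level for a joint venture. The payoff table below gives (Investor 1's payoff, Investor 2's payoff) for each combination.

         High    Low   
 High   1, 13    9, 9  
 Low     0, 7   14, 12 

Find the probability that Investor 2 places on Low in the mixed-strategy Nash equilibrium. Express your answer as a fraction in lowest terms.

Investor 2's mix q on High must make Investor 1 indifferent between High and Low.
Investor 1's payoff from High: 1q + 9(1−q). From Low: 0q + 14(1−q).
Set equal: 1q = 5(1−q) → q = 5/6.
Probability on Low is 1 − 5/6 = 1/6.

1/6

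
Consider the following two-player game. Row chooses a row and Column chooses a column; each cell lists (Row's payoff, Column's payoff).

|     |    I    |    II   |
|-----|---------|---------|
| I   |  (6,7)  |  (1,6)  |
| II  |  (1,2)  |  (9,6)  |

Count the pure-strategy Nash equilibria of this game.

Both I: Row gets 6 (best alternative 1); Column gets 7 (best alternative 6). Neither deviates — NE.
Both II: Row gets 9 (best alternative 1); Column gets 6 (best alternative 2). Neither deviates — NE.
(I, II) is not a NE: Row would switch to II (9 > 1).
No other cell survives both best-response checks, so there are 2 pure NE.

2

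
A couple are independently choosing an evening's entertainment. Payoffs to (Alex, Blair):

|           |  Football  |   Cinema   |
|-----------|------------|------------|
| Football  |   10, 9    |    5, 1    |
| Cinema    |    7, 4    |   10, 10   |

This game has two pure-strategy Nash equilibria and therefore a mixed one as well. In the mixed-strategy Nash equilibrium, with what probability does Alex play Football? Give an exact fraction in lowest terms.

3/7

Alex's mix p on Football must make Blair indifferent between Football and Cinema.
Blair's payoff from Football: 9p + 4(1−p). From Cinema: 1p + 10(1−p).
Set equal: 8p = 6(1−p) → p = 6/14 = 3/7.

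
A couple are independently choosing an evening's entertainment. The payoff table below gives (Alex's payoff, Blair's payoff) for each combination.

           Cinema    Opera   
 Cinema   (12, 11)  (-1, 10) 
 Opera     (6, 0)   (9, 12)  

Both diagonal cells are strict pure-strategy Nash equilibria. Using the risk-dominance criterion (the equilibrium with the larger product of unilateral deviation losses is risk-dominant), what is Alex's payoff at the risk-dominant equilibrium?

9

At both Cinema: Alex loses 12 − 6 = 6 by deviating; Blair loses 11 − 10 = 1. Product = 6·1 = 6.
At both Opera: Alex loses 9 − (-1) = 10 by deviating; Blair loses 12 − 0 = 12. Product = 10·12 = 120.
120 > 6, so both Opera is risk-dominant. Alex's payoff there is 9.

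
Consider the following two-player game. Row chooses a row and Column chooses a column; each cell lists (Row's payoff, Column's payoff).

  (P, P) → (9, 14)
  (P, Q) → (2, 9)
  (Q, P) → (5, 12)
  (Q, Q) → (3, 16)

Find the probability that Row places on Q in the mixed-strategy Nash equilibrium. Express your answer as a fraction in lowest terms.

5/9

Row's mix p on P must make Column indifferent between P and Q.
Column's payoff from P: 14p + 12(1−p). From Q: 9p + 16(1−p).
Set equal: 5p = 4(1−p) → p = 4/9.
Probability on Q is 1 − 4/9 = 5/9.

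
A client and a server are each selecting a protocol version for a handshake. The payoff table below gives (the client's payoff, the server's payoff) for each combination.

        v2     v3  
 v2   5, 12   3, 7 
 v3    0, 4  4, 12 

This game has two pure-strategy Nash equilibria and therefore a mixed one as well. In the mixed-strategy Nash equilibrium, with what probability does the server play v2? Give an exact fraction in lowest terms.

The server's mix q on v2 must make the client indifferent between v2 and v3.
The client's payoff from v2: 5q + 3(1−q). From v3: 0q + 4(1−q).
Set equal: 5q = 1(1−q) → q = 1/6.

1/6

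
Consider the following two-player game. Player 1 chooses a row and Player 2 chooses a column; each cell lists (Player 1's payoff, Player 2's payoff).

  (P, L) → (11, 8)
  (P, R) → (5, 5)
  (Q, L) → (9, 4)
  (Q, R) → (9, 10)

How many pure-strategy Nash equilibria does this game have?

(P, L): Player 1 gets 11 (best alternative 9); Player 2 gets 8 (best alternative 5). Neither deviates — NE.
(Q, R): Player 1 gets 9 (best alternative 5); Player 2 gets 10 (best alternative 4). Neither deviates — NE.
(P, R) is not a NE: Player 1 would switch to Q (9 > 5).
No other cell survives both best-response checks, so there are 2 pure NE.

2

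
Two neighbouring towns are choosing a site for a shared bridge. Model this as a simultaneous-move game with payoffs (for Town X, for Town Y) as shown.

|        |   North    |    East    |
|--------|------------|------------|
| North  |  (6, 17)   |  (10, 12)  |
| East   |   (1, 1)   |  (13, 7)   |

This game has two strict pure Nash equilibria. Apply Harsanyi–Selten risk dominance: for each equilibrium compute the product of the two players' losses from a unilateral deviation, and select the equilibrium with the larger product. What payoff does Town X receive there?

6

At both North: Town X loses 6 − 1 = 5 by deviating; Town Y loses 17 − 12 = 5. Product = 5·5 = 25.
At both East: Town X loses 13 − 10 = 3 by deviating; Town Y loses 7 − 1 = 6. Product = 3·6 = 18.
25 > 18, so both North is risk-dominant. Town X's payoff there is 6.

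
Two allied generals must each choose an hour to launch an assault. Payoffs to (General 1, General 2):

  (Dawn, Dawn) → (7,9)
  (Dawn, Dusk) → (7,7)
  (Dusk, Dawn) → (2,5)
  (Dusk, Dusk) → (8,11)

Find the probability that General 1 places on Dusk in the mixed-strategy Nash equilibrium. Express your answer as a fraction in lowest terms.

1/4

General 1's mix p on Dawn must make General 2 indifferent between Dawn and Dusk.
General 2's payoff from Dawn: 9p + 5(1−p). From Dusk: 7p + 11(1−p).
Set equal: 2p = 6(1−p) → p = 6/8 = 3/4.
Probability on Dusk is 1 − 3/4 = 1/4.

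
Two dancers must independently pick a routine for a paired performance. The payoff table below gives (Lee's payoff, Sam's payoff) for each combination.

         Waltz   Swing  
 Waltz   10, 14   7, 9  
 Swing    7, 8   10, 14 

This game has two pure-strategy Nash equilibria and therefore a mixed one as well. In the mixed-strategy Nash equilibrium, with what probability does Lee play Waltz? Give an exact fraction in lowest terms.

6/11

Lee's mix p on Waltz must make Sam indifferent between Waltz and Swing.
Sam's payoff from Waltz: 14p + 8(1−p). From Swing: 9p + 14(1−p).
Set equal: 5p = 6(1−p) → p = 6/11.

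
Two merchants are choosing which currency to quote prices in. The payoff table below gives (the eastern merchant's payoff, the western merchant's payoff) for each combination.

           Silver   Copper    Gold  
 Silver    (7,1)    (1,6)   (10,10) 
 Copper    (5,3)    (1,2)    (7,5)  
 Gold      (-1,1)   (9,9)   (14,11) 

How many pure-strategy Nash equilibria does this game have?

Both Gold: the eastern merchant gets 14 (best alternative 10); the western merchant gets 11 (best alternative 9). Neither deviates — NE.
Both Copper is not a NE: the eastern merchant would switch to Gold (9 > 1).
No other cell survives both best-response checks, so there is 1 pure NE.

1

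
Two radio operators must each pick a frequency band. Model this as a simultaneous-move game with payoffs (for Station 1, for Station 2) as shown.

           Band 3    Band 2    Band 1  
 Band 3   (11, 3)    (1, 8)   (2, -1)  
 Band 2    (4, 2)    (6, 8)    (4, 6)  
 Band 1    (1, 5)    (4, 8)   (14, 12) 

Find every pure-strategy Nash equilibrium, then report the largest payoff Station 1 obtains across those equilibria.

Both Band 2 is a pure NE (Station 1: 6 ≥ 4; Station 2: 8 ≥ 6). Station 1 gets 6.
Both Band 1 is a pure NE (Station 1: 14 ≥ 4; Station 2: 12 ≥ 8). Station 1 gets 14.
Every other cell has a profitable deviation for at least one player. Highest of {6, 14} is 14.

14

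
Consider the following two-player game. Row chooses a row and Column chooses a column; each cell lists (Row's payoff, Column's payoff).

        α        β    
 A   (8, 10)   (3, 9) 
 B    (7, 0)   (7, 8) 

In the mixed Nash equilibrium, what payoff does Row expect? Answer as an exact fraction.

Column mixes with probability q on α, chosen so Row is indifferent: 8q + 3(1−q) = 7q + 7(1−q) gives q = 4/5.
Row's expected payoff (from either row, since indifferent) is 8·4/5 + 3·1/5 = 7.

7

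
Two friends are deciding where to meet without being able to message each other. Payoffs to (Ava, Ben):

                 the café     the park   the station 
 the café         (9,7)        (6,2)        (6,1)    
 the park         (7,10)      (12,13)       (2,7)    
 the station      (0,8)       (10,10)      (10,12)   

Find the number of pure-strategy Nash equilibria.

3

Both the café: Ava gets 9 (best alternative 7); Ben gets 7 (best alternative 2). Neither deviates — NE.
Both the park: Ava gets 12 (best alternative 10); Ben gets 13 (best alternative 10). Neither deviates — NE.
Both the station: Ava gets 10 (best alternative 6); Ben gets 12 (best alternative 10). Neither deviates — NE.
(the station, the café) is not a NE: Ava would switch to the café (9 > 0).
No other cell survives both best-response checks, so there are 3 pure NE.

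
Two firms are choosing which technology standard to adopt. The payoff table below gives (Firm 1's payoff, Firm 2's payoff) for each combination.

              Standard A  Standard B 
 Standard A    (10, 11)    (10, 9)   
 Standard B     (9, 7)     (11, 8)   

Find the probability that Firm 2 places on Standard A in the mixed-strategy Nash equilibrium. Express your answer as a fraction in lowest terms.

Firm 2's mix q on Standard A must make Firm 1 indifferent between Standard A and Standard B.
Firm 1's payoff from Standard A: 10q + 10(1−q). From Standard B: 9q + 11(1−q).
Set equal: 1q = 1(1−q) → q = 1/2.

1/2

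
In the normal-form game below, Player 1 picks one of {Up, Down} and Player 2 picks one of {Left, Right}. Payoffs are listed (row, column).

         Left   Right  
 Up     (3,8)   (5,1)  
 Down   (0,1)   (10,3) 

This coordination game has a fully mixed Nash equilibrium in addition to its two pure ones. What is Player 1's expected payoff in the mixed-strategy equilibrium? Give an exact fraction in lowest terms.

Player 2 mixes with probability q on Left, chosen so Player 1 is indifferent: 3q + 5(1−q) = 0q + 10(1−q) gives q = 5/8.
Player 1's expected payoff (from either row, since indifferent) is 3·5/8 + 5·3/8 = 15/4.

15/4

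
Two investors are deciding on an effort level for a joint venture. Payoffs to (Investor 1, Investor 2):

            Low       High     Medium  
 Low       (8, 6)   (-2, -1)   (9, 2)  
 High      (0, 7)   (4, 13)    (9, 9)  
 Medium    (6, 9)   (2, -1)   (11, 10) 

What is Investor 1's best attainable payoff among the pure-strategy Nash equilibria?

11

Both Low is a pure NE (Investor 1: 8 ≥ 6; Investor 2: 6 ≥ 2). Investor 1 gets 8.
Both High is a pure NE (Investor 1: 4 ≥ 2; Investor 2: 13 ≥ 9). Investor 1 gets 4.
Both Medium is a pure NE (Investor 1: 11 ≥ 9; Investor 2: 10 ≥ 9). Investor 1 gets 11.
Every other cell has a profitable deviation for at least one player. Highest of {8, 4, 11} is 11.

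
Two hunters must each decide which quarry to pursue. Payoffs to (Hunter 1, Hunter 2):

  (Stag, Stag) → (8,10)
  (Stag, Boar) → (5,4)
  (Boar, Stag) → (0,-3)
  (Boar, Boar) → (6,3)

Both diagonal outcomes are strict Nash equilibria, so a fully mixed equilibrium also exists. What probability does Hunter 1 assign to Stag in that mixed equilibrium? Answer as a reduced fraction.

Hunter 1's mix p on Stag must make Hunter 2 indifferent between Stag and Boar.
Hunter 2's payoff from Stag: 10p + (-3)(1−p). From Boar: 4p + 3(1−p).
Set equal: 6p = 6(1−p) → p = 6/12 = 1/2.

1/2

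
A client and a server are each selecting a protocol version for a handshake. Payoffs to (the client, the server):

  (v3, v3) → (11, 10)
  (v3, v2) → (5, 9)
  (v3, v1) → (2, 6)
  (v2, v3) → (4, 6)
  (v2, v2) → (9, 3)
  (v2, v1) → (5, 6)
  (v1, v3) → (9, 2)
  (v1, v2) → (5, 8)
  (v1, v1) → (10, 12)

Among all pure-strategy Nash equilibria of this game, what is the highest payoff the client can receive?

Both v3 is a pure NE (the client: 11 ≥ 9; the server: 10 ≥ 9). The client gets 11.
Both v1 is a pure NE (the client: 10 ≥ 5; the server: 12 ≥ 8). The client gets 10.
Every other cell has a profitable deviation for at least one player. Highest of {11, 10} is 11.

11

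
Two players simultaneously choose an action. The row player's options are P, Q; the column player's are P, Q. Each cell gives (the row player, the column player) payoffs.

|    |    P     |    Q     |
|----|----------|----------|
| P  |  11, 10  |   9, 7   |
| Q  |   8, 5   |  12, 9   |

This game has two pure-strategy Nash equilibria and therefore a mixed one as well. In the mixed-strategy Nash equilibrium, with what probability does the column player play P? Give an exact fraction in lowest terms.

The column player's mix q on P must make the row player indifferent between P and Q.
The row player's payoff from P: 11q + 9(1−q). From Q: 8q + 12(1−q).
Set equal: 3q = 3(1−q) → q = 3/6 = 1/2.

1/2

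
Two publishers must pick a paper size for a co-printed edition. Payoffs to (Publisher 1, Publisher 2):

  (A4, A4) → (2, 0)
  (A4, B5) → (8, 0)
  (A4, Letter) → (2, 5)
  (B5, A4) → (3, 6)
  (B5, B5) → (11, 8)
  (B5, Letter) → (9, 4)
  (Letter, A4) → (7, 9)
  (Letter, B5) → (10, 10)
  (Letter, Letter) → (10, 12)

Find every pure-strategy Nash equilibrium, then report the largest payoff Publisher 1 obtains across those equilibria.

Both B5 is a pure NE (Publisher 1: 11 ≥ 10; Publisher 2: 8 ≥ 6). Publisher 1 gets 11.
Both Letter is a pure NE (Publisher 1: 10 ≥ 9; Publisher 2: 12 ≥ 10). Publisher 1 gets 10.
Every other cell has a profitable deviation for at least one player. Highest of {11, 10} is 11.

11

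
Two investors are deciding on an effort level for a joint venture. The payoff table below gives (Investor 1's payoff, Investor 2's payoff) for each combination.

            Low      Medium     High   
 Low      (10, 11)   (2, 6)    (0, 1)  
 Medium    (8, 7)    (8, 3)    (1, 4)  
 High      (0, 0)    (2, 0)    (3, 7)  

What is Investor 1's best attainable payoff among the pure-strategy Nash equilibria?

10

Both Low is a pure NE (Investor 1: 10 ≥ 8; Investor 2: 11 ≥ 6). Investor 1 gets 10.
Both High is a pure NE (Investor 1: 3 ≥ 1; Investor 2: 7 ≥ 0). Investor 1 gets 3.
Every other cell has a profitable deviation for at least one player. Highest of {10, 3} is 10.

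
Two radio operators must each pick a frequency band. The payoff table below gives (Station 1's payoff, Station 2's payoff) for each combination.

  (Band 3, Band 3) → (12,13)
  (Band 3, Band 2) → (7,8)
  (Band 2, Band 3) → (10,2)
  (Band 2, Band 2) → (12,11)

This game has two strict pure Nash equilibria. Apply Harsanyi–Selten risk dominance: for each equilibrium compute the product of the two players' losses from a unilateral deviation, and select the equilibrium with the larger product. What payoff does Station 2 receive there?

At both Band 3: Station 1 loses 12 − 10 = 2 by deviating; Station 2 loses 13 − 8 = 5. Product = 2·5 = 10.
At both Band 2: Station 1 loses 12 − 7 = 5 by deviating; Station 2 loses 11 − 2 = 9. Product = 5·9 = 45.
45 > 10, so both Band 2 is risk-dominant. Station 2's payoff there is 11.

11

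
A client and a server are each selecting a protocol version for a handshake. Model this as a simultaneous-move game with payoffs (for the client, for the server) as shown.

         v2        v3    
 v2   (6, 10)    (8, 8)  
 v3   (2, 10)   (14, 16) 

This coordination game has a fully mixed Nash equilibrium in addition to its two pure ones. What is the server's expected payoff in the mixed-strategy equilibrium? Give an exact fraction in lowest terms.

10

The client mixes with probability p on v2, chosen so the server is indifferent: 10p + 10(1−p) = 8p + 16(1−p) gives p = 3/4.
The server's expected payoff is 10·3/4 + 10·1/4 = 10.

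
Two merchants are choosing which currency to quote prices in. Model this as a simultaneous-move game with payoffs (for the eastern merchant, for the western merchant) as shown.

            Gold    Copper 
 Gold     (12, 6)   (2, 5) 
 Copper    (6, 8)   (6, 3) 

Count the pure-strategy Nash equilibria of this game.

Both Gold: the eastern merchant gets 12 (best alternative 6); the western merchant gets 6 (best alternative 5). Neither deviates — NE.
Both Copper is not a NE: the western merchant would switch to Gold (8 > 3).
No other cell survives both best-response checks, so there is 1 pure NE.

1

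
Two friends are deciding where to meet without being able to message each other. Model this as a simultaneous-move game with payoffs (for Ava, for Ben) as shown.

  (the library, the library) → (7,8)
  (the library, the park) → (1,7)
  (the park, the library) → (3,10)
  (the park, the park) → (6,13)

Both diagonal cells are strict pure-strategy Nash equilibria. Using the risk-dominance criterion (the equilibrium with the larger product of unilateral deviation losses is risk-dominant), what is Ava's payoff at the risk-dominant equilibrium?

6

At both the library: Ava loses 7 − 3 = 4 by deviating; Ben loses 8 − 7 = 1. Product = 4·1 = 4.
At both the park: Ava loses 6 − 1 = 5 by deviating; Ben loses 13 − 10 = 3. Product = 5·3 = 15.
15 > 4, so both the park is risk-dominant. Ava's payoff there is 6.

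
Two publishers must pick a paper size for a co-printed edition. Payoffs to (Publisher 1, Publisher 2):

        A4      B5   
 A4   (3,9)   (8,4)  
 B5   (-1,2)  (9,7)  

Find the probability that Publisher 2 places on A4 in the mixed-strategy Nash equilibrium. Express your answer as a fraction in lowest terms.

1/5

Publisher 2's mix q on A4 must make Publisher 1 indifferent between A4 and B5.
Publisher 1's payoff from A4: 3q + 8(1−q). From B5: (-1)q + 9(1−q).
Set equal: 4q = 1(1−q) → q = 1/5.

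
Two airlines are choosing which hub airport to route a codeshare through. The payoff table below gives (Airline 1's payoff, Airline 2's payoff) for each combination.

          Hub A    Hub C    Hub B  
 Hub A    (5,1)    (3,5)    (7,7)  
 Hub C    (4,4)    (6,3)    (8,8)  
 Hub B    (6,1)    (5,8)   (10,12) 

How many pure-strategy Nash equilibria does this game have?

1

Both Hub B: Airline 1 gets 10 (best alternative 8); Airline 2 gets 12 (best alternative 8). Neither deviates — NE.
Both Hub A is not a NE: Airline 1 would switch to Hub B (6 > 5).
No other cell survives both best-response checks, so there is 1 pure NE.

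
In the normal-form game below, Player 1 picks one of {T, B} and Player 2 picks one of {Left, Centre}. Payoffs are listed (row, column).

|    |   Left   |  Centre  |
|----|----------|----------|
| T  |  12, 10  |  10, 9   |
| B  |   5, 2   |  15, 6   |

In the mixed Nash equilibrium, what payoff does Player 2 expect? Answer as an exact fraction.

42/5

Player 1 mixes with probability p on T, chosen so Player 2 is indifferent: 10p + 2(1−p) = 9p + 6(1−p) gives p = 4/5.
Player 2's expected payoff is 10·4/5 + 2·1/5 = 42/5.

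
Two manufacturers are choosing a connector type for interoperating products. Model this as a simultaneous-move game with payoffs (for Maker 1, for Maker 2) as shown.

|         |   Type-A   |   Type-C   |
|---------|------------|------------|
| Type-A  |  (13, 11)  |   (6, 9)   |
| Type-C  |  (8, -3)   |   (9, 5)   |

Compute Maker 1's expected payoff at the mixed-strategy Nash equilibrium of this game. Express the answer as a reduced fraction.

Maker 2 mixes with probability q on Type-A, chosen so Maker 1 is indifferent: 13q + 6(1−q) = 8q + 9(1−q) gives q = 3/8.
Maker 1's expected payoff (from either row, since indifferent) is 13·3/8 + 6·5/8 = 69/8.

69/8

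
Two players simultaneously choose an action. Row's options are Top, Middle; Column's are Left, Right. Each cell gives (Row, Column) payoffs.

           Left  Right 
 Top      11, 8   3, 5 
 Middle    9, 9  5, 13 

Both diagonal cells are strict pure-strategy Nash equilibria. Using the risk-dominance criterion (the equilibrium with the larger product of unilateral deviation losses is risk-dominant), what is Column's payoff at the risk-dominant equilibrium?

13

At (Top, Left): Row loses 11 − 9 = 2 by deviating; Column loses 8 − 5 = 3. Product = 2·3 = 6.
At (Middle, Right): Row loses 5 − 3 = 2 by deviating; Column loses 13 − 9 = 4. Product = 2·4 = 8.
8 > 6, so (Middle, Right) is risk-dominant. Column's payoff there is 13.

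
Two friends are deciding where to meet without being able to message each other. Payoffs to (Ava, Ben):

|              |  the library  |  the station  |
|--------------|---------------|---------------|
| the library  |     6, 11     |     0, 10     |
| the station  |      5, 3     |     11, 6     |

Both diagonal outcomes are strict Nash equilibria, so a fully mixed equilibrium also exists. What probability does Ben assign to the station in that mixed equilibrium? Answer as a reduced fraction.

Ben's mix q on the library must make Ava indifferent between the library and the station.
Ava's payoff from the library: 6q + 0(1−q). From the station: 5q + 11(1−q).
Set equal: 1q = 11(1−q) → q = 11/12.
Probability on the station is 1 − 11/12 = 1/12.

1/12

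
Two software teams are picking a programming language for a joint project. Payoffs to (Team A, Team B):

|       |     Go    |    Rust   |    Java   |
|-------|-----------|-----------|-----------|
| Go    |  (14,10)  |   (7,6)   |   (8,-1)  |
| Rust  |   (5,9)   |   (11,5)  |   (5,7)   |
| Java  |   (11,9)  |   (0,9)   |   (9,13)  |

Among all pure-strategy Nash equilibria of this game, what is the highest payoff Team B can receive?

Both Go is a pure NE (Team A: 14 ≥ 11; Team B: 10 ≥ 6). Team B gets 10.
Both Java is a pure NE (Team A: 9 ≥ 8; Team B: 13 ≥ 9). Team B gets 13.
Every other cell has a profitable deviation for at least one player. Highest of {10, 13} is 13.

13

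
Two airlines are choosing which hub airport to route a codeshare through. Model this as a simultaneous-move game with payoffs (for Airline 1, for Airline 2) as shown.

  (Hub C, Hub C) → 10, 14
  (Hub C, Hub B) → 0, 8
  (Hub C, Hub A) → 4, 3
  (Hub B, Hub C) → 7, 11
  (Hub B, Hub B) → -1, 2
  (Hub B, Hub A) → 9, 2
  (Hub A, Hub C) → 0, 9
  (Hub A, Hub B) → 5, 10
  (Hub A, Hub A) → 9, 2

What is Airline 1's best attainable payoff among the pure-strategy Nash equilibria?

Both Hub C is a pure NE (Airline 1: 10 ≥ 7; Airline 2: 14 ≥ 8). Airline 1 gets 10.
(Hub A, Hub B) is a pure NE (Airline 1: 5 ≥ 0; Airline 2: 10 ≥ 9). Airline 1 gets 5.
Every other cell has a profitable deviation for at least one player. Highest of {10, 5} is 10.

10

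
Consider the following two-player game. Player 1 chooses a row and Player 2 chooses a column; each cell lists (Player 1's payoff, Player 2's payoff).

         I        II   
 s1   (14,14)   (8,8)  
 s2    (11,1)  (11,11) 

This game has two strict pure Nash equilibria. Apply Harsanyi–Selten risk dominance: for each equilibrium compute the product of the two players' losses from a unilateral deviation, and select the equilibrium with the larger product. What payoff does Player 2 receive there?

At (s1, I): Player 1 loses 14 − 11 = 3 by deviating; Player 2 loses 14 − 8 = 6. Product = 3·6 = 18.
At (s2, II): Player 1 loses 11 − 8 = 3 by deviating; Player 2 loses 11 − 1 = 10. Product = 3·10 = 30.
30 > 18, so (s2, II) is risk-dominant. Player 2's payoff there is 11.

11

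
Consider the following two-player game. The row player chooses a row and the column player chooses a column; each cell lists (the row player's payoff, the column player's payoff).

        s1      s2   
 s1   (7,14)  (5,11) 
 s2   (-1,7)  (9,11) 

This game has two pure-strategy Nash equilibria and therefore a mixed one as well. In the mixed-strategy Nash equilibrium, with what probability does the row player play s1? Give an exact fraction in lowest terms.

4/7

The row player's mix p on s1 must make the column player indifferent between s1 and s2.
The column player's payoff from s1: 14p + 7(1−p). From s2: 11p + 11(1−p).
Set equal: 3p = 4(1−p) → p = 4/7.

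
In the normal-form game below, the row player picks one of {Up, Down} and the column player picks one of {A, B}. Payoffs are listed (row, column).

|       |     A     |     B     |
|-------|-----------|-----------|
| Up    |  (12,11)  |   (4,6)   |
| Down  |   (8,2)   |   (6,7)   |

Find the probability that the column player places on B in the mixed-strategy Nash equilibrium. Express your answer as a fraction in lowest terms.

The column player's mix q on A must make the row player indifferent between Up and Down.
The row player's payoff from Up: 12q + 4(1−q). From Down: 8q + 6(1−q).
Set equal: 4q = 2(1−q) → q = 2/6 = 1/3.
Probability on B is 1 − 1/3 = 2/3.

2/3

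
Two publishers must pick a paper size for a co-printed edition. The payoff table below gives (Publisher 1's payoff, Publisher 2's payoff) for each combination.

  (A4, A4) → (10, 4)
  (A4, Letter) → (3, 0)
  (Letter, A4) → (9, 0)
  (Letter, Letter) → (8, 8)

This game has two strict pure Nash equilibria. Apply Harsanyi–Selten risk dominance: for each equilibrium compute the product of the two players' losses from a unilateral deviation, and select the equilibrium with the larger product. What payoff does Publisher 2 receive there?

At both A4: Publisher 1 loses 10 − 9 = 1 by deviating; Publisher 2 loses 4 − 0 = 4. Product = 1·4 = 4.
At both Letter: Publisher 1 loses 8 − 3 = 5 by deviating; Publisher 2 loses 8 − 0 = 8. Product = 5·8 = 40.
40 > 4, so both Letter is risk-dominant. Publisher 2's payoff there is 8.

8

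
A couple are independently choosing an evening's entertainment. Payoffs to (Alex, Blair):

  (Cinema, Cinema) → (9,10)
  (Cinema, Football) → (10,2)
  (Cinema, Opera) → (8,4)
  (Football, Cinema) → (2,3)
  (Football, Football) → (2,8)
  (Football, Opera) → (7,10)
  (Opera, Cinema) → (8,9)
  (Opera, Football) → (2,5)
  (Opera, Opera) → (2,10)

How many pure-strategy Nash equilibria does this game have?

Both Cinema: Alex gets 9 (best alternative 8); Blair gets 10 (best alternative 4). Neither deviates — NE.
Both Opera is not a NE: Alex would switch to Cinema (8 > 2).
No other cell survives both best-response checks, so there is 1 pure NE.

1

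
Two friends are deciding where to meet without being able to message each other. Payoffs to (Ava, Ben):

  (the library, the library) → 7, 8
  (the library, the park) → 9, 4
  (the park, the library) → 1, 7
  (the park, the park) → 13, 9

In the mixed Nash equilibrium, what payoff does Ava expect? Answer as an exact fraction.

Ben mixes with probability q on the library, chosen so Ava is indifferent: 7q + 9(1−q) = 1q + 13(1−q) gives q = 2/5.
Ava's expected payoff (from either row, since indifferent) is 7·2/5 + 9·3/5 = 41/5.

41/5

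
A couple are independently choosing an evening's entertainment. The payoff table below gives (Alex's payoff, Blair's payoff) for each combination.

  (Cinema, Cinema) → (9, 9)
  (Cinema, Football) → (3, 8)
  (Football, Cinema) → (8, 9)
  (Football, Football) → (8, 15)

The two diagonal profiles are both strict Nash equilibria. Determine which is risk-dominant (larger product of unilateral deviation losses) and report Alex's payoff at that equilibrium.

8

At both Cinema: Alex loses 9 − 8 = 1 by deviating; Blair loses 9 − 8 = 1. Product = 1·1 = 1.
At both Football: Alex loses 8 − 3 = 5 by deviating; Blair loses 15 − 9 = 6. Product = 5·6 = 30.
30 > 1, so both Football is risk-dominant. Alex's payoff there is 8.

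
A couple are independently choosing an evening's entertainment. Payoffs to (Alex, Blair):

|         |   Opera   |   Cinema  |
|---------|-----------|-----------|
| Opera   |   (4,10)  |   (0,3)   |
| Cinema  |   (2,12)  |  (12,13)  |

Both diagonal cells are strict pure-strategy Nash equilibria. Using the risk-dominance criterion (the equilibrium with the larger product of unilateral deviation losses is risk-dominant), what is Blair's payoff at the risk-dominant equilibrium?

At both Opera: Alex loses 4 − 2 = 2 by deviating; Blair loses 10 − 3 = 7. Product = 2·7 = 14.
At both Cinema: Alex loses 12 − 0 = 12 by deviating; Blair loses 13 − 12 = 1. Product = 12·1 = 12.
14 > 12, so both Opera is risk-dominant. Blair's payoff there is 10.

10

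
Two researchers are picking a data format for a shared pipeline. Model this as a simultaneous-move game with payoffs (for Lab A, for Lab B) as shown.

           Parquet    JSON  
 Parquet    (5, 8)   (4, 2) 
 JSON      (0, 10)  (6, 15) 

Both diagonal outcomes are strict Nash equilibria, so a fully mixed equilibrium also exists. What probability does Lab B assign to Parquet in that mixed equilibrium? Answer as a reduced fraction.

Lab B's mix q on Parquet must make Lab A indifferent between Parquet and JSON.
Lab A's payoff from Parquet: 5q + 4(1−q). From JSON: 0q + 6(1−q).
Set equal: 5q = 2(1−q) → q = 2/7.

2/7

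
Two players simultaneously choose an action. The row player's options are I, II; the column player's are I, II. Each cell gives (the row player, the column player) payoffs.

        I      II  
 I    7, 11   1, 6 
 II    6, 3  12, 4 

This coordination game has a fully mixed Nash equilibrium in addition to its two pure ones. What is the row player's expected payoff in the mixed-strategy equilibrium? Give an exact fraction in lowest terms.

The column player mixes with probability q on I, chosen so the row player is indifferent: 7q + 1(1−q) = 6q + 12(1−q) gives q = 11/12.
The row player's expected payoff (from either row, since indifferent) is 7·11/12 + 1·1/12 = 13/2.

13/2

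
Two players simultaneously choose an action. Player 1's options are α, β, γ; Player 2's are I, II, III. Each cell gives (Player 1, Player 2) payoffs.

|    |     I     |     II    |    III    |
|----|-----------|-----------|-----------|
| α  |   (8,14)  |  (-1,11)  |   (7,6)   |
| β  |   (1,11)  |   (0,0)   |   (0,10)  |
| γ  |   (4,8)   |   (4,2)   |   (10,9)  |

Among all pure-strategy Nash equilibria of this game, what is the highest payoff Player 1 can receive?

(α, I) is a pure NE (Player 1: 8 ≥ 4; Player 2: 14 ≥ 11). Player 1 gets 8.
(γ, III) is a pure NE (Player 1: 10 ≥ 7; Player 2: 9 ≥ 8). Player 1 gets 10.
Every other cell has a profitable deviation for at least one player. Highest of {8, 10} is 10.

10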